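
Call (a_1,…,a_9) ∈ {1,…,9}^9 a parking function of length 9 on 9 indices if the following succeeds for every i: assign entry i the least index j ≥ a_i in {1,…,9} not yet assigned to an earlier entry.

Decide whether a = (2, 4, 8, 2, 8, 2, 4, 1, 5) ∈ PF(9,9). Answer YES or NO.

Order a: b = (1, 2, 2, 2, 4, 4, 5, 8, 8).
  b_1=1 ≤ 1
  b_2=2 ≤ 2
  b_3=2 ≤ 3
  b_4=2 ≤ 4
  b_5=4 ≤ 5
  b_6=4 ≤ 6
  b_7=5 ≤ 7
  b_8=8 ≤ 8
  b_9=8 ≤ 9
All bounds hold ⇒ YES

YES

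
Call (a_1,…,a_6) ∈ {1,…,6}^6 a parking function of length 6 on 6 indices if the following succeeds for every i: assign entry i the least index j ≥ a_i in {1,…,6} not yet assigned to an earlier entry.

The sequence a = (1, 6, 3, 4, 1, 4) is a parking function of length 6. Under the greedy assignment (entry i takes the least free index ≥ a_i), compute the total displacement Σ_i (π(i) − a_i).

2

Σπ(i) = 1+…+6 = 21; Σa = 1+6+3+4+1+4 = 19; disp = 21−19 = 2.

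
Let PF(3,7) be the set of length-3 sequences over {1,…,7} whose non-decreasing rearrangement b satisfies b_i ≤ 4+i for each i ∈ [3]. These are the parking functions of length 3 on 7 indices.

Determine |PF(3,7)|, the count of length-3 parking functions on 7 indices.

|PF(3,7)| = 5·8^2 = 5 · 64 = 320 (Pollak)
E.g. (5,3,3) → sorted (3,3,5): b_i ≤ 4+i ∀i, a PF.

320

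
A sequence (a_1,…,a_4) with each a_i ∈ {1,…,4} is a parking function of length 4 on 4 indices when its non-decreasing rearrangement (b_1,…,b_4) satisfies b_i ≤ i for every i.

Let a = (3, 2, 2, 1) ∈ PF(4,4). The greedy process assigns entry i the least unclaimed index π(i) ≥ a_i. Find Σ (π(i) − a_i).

Σπ = 10 ({1..4} each once); Σa = 3+2+2+1 = 8; disp = 10−8 = 2.

2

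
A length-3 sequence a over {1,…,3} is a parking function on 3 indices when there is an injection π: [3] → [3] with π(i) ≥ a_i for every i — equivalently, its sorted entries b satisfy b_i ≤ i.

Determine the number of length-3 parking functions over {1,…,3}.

16

|PF| = (4−3)·4^(3−1) = 1·16 = 16
Example (3,1,2) → sorted (1,2,3): b_i ≤ i ∀i, a PF.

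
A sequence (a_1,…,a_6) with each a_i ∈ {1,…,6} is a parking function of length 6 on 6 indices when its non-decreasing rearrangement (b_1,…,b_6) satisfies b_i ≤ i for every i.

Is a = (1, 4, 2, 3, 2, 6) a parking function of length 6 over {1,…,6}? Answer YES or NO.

Rearranged: b = (1, 2, 2, 3, 4, 6).
  b_1=1 ≤ 1
  b_2=2 ≤ 2
  b_3=2 ≤ 3
  b_4=3 ≤ 4
  b_5=4 ≤ 5
  b_6=6 ≤ 6
All bounds hold ⇒ YES

YES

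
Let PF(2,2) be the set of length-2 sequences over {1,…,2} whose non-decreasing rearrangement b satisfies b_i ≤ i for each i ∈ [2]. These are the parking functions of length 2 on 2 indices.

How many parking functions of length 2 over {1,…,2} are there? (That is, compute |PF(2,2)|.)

3

|PF| = (2−2+1)·(2+1)^(2−1) = 1 · 3 = 3
E.g. (1,1) → sorted (1,1): b_i ≤ i ∀i, a PF.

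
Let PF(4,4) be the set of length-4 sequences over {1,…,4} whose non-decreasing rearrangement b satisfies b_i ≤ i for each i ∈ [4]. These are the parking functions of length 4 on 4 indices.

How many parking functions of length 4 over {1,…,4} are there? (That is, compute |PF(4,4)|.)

125

|PF(4,4)| = (5−4)·5^(4−1) = 1 · 125 = 125 (Pollak)
E.g. (4,1,1,1) → sorted (1,1,1,4): b_i ≤ i ∀i, a PF.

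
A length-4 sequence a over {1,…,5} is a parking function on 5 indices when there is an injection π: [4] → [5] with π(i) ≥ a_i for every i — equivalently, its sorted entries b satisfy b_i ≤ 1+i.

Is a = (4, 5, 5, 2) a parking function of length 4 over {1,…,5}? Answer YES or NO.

Order a: b = (2, 4, 5, 5).
  b_1=2 ≤ 2
  b_2=4 > 3
  fails at i=2 ⇒ NO

NO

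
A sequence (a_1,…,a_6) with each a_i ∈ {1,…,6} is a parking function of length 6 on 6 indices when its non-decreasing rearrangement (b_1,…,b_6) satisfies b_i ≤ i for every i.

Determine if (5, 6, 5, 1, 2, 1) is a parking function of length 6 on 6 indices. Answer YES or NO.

NO

Sorted: b = (1, 1, 2, 5, 5, 6).
  b_1=1 ≤ 1
  b_2=1 ≤ 2
  b_3=2 ≤ 3
  b_4=5 > 4
  fails at i=4 ⇒ NO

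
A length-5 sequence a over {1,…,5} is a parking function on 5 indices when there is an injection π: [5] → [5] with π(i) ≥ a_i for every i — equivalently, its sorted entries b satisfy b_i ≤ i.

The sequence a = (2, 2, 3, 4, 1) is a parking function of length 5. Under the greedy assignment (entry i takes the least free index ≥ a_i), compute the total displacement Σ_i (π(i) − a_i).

3

Σπ = 5·6/2 = 15 (π permutes [5]); Σa = 2+2+3+4+1 = 12; disp = 15−12 = 3.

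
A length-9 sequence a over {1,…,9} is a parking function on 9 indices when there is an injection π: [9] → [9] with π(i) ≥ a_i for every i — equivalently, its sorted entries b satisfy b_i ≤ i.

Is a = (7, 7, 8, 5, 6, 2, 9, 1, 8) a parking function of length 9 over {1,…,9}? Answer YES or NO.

NO

Sorted: b = (1, 2, 5, 6, 7, 7, 8, 8, 9).
  b_1=1 ≤ 1
  b_2=2 ≤ 2
  b_3=5 > 3
  fails at i=3 ⇒ NO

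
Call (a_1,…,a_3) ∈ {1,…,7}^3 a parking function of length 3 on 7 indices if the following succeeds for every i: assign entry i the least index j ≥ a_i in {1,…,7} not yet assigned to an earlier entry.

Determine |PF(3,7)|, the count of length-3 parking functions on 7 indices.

Count = (7−3+1)·(7+1)^(3−1) = 5·64 = 320 (Konheim–Weiss)
One tuple (5,3,1) → sorted (1,3,5): b_i ≤ 4+i ∀i, a PF.

320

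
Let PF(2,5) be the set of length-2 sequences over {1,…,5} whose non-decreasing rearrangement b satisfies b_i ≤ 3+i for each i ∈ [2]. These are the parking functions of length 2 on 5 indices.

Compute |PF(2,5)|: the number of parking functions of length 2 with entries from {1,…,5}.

|PF| = (6−2)·6^(2−1) = 4×6 = 24 [KW]
E.g. (1,3) → sorted (1,3): b_i ≤ 3+i ∀i, a PF.

24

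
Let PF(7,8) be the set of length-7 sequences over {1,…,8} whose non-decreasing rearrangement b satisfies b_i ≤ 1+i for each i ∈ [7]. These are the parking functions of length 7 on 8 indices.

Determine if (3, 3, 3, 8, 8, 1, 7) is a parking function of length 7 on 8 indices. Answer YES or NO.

Order a: b = (1, 3, 3, 3, 7, 8, 8).
  b_1=1 ≤ 2
  b_2=3 ≤ 3
  b_3=3 ≤ 4
  b_4=3 ≤ 5
  b_5=7 > 6
  fails at i=5 ⇒ NO

NO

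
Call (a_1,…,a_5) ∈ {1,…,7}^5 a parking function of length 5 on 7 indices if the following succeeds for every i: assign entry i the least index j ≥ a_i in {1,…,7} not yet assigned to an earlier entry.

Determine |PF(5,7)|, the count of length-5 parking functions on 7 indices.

12288

#PF = 3·8^4 = 3×4096 = 12288 [KW]
E.g. (2,2,1,7,2) → sorted (1,2,2,2,7): b_i ≤ 2+i ∀i, a PF.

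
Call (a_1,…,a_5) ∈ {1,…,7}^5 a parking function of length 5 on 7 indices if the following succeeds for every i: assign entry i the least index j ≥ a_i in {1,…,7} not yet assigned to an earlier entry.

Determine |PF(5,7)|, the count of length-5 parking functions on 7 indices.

12288

|PF| = (8−5)·8^(5−1) = 3×4096 = 12288 (Pollak)
Example (6,4,2,6,3) → sorted (2,3,4,6,6): b_i ≤ 2+i ∀i, a PF.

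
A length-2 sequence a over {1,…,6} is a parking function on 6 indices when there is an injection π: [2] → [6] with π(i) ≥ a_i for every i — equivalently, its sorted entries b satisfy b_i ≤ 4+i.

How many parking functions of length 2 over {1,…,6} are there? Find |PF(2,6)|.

35

Count = (6+1−2)·(6+1)^{2−1} = 5×7 = 35 (Konheim–Weiss)
Example (5,4) → sorted (4,5): b_i ≤ 4+i ∀i, a PF.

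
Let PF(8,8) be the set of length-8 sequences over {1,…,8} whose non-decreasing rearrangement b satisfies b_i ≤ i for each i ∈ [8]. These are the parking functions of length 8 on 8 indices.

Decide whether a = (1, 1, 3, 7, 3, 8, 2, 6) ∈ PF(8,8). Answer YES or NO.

Sorted: b = (1, 1, 2, 3, 3, 6, 7, 8).
  b_1=1 ≤ 1
  b_2=1 ≤ 2
  b_3=2 ≤ 3
  b_4=3 ≤ 4
  b_5=3 ≤ 5
  b_6=6 ≤ 6
  b_7=7 ≤ 7
  b_8=8 ≤ 8
All bounds hold ⇒ YES

YES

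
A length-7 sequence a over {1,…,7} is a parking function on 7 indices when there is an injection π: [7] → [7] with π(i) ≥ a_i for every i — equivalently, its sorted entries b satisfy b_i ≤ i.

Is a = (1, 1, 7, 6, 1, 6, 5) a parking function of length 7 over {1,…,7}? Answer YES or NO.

NO

Order a: b = (1, 1, 1, 5, 6, 6, 7).
  b_1=1 ≤ 1
  b_2=1 ≤ 2
  b_3=1 ≤ 3
  b_4=5 > 4
  fails at i=4 ⇒ NO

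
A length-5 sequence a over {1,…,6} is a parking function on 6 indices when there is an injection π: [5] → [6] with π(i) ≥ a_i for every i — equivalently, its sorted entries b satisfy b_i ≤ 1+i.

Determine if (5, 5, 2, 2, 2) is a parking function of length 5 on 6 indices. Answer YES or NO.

YES

Rearranged: b = (2, 2, 2, 5, 5).
  b_1=2 ≤ 2
  b_2=2 ≤ 3
  b_3=2 ≤ 4
  b_4=5 ≤ 5
  b_5=5 ≤ 6
All bounds hold ⇒ YES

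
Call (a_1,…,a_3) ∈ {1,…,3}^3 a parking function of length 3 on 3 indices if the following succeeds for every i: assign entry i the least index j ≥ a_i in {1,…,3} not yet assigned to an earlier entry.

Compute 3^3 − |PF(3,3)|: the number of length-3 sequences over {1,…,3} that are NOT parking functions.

11

|PF(3,3)| = (3+1−3)·(3+1)^{3−1} = 1·16 = 16 [KW]
E.g. (1,3,3) → sorted (1,3,3): b_2=3>2, not a PF.
3^3 − 16 = 27 − 16 = 11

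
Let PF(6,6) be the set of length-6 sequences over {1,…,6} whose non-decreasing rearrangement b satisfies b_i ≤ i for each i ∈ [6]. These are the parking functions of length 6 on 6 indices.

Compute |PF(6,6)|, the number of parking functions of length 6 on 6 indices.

#PF = (6−6+1)·(6+1)^(6−1) = 1·16807 = 16807 (Pollak)
Example (6,5,2,3,4,1) → sorted (1,2,3,4,5,6): b_i ≤ i ∀i, a PF.

16807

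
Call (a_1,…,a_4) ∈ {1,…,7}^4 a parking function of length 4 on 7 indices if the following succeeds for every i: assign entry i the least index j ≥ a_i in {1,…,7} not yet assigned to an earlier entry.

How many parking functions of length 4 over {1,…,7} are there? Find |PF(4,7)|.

2048

|PF(4,7)| = 4·8^3 = 4×512 = 2048 (Pollak)
One tuple (1,3,5,5) → sorted (1,3,5,5): b_i ≤ 3+i ∀i, a PF.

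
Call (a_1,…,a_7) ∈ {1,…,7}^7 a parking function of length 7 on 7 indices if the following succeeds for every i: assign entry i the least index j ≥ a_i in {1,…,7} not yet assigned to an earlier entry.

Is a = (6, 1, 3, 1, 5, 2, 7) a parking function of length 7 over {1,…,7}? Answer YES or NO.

YES

Sorted: b = (1, 1, 2, 3, 5, 6, 7).
  b_1=1 ≤ 1
  b_2=1 ≤ 2
  b_3=2 ≤ 3
  b_4=3 ≤ 4
  b_5=5 ≤ 5
  b_6=6 ≤ 6
  b_7=7 ≤ 7
All bounds hold ⇒ YES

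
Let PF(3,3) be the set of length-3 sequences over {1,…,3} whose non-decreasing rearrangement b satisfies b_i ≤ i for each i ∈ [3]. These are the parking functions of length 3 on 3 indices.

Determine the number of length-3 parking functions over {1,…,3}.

|PF(3,3)| = 1·4^2 = 1×16 = 16 (Pollak)
Check (1,3,1) → sorted (1,1,3): b_i ≤ i ∀i, a PF.

16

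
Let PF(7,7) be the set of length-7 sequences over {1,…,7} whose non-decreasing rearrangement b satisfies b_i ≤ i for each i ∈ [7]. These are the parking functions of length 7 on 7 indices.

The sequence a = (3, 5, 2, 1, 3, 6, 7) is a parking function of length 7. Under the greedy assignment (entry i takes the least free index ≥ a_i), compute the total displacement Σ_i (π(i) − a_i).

Σπ = 28 ({1..7} each once); Σa = 3+5+2+1+3+6+7 = 27; disp = 28−27 = 1.

1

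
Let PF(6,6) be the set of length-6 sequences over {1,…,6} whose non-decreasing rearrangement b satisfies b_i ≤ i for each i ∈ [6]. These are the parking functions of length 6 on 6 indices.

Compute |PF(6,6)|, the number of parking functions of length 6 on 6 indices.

16807

|PF| = (6−6+1)·(6+1)^(6−1) = 1·16807 = 16807 [KW]
Example (4,1,3,5,2,3) → sorted (1,2,3,3,4,5): b_i ≤ i ∀i, a PF.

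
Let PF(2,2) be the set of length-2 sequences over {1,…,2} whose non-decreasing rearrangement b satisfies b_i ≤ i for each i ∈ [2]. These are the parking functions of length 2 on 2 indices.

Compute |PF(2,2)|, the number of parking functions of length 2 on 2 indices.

3

Count = (2+1−2)·(2+1)^{2−1} = 1×3 = 3
Example (1,2) → sorted (1,2): b_i ≤ i ∀i, a PF.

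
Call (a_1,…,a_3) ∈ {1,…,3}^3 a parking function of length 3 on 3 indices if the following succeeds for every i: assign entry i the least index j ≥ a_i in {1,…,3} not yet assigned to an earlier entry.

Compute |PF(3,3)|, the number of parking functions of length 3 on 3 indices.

Count = (3+1−3)·(3+1)^{3−1} = 1×16 = 16 (Konheim–Weiss)
E.g. (2,3,1) → sorted (1,2,3): b_i ≤ i ∀i, a PF.

16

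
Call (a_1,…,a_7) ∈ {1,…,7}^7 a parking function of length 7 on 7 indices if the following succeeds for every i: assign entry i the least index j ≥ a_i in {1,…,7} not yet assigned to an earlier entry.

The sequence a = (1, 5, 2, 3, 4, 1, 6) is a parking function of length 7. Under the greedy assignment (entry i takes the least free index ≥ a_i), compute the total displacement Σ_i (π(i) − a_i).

Σπ(i) = 1+…+7 = 28; Σa = 1+5+2+3+4+1+6 = 22; disp = 28−22 = 6.

6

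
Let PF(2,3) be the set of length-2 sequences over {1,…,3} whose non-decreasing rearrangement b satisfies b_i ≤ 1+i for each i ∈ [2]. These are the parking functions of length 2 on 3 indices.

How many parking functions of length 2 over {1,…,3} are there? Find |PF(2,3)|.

#PF = (3+1−2)·(3+1)^{2−1} = 2 · 4 = 8
E.g. (1,3) → sorted (1,3): b_i ≤ 1+i ∀i, a PF.

8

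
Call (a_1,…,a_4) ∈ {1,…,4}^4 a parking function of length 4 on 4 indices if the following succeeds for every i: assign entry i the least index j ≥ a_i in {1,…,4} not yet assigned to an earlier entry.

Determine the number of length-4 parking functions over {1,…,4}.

#PF = 1·5^3 = 1·125 = 125 (Pollak)
Check (2,3,1,4) → sorted (1,2,3,4): b_i ≤ i ∀i, a PF.

125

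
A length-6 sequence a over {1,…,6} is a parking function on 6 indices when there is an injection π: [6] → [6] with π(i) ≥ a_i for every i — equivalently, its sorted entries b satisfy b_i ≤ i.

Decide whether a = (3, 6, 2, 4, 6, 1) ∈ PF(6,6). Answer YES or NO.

Sorted: b = (1, 2, 3, 4, 6, 6).
  b_1=1 ≤ 1
  b_2=2 ≤ 2
  b_3=3 ≤ 3
  b_4=4 ≤ 4
  b_5=6 > 5
  fails at i=5 ⇒ NO

NO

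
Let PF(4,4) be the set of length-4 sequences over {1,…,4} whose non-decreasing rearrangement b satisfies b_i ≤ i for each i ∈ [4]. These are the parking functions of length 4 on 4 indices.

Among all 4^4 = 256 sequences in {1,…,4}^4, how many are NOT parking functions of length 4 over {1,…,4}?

|PF| = (4+1−4)·(4+1)^{4−1} = 1·125 = 125
Check (3,4,4,1) → sorted (1,3,4,4): b_2=3>2, not a PF.
4^4 − 125 = 256 − 125 = 131

131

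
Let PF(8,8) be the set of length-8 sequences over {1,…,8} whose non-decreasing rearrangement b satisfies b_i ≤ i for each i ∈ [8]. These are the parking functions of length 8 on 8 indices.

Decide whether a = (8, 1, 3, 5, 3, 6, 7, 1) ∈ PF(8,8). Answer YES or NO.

YES

Rearranged: b = (1, 1, 3, 3, 5, 6, 7, 8).
  b_1=1 ≤ 1
  b_2=1 ≤ 2
  b_3=3 ≤ 3
  b_4=3 ≤ 4
  b_5=5 ≤ 5
  b_6=6 ≤ 6
  b_7=7 ≤ 7
  b_8=8 ≤ 8
All bounds hold ⇒ YES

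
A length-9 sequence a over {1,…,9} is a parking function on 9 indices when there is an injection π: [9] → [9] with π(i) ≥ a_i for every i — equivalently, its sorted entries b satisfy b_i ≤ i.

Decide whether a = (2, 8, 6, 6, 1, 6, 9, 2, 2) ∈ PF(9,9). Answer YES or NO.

Order a: b = (1, 2, 2, 2, 6, 6, 6, 8, 9).
  b_1=1 ≤ 1
  b_2=2 ≤ 2
  b_3=2 ≤ 3
  b_4=2 ≤ 4
  b_5=6 > 5
  fails at i=5 ⇒ NO

NO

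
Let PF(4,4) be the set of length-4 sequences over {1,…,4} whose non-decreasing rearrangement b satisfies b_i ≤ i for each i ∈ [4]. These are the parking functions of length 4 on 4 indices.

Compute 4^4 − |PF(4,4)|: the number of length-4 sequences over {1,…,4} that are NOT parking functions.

#PF = (4+1−4)·(4+1)^{4−1} = 1 · 125 = 125 [KW]
One tuple (4,1,4,4) → sorted (1,4,4,4): b_2=4>2, not a PF.
So 256 − 125 = 131 fail.

131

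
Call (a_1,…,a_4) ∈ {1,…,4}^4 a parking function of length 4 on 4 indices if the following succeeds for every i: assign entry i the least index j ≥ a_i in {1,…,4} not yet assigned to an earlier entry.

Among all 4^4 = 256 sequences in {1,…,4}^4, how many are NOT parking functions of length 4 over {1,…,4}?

131

Count = (4+1−4)·(4+1)^{4−1} = 1×125 = 125 (Pollak)
Check (3,2,2,4) → sorted (2,2,3,4): b_1=2>1, not a PF.
So 256 − 125 = 131 fail.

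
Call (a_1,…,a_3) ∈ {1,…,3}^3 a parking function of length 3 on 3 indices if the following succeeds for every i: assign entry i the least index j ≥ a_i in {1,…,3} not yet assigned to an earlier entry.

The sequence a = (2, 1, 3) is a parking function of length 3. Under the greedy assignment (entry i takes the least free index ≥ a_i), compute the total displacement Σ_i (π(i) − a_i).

0

Σπ = 6 ({1..3} each once); Σa = 2+1+3 = 6; disp = 6−6 = 0.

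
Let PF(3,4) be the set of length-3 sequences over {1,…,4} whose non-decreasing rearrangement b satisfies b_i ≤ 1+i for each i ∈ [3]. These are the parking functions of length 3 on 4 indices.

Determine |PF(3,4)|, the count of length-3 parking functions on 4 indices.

50

|PF(3,4)| = (4−3+1)·(4+1)^(3−1) = 2·25 = 50 (Konheim–Weiss)
E.g. (4,1,3) → sorted (1,3,4): b_i ≤ 1+i ∀i, a PF.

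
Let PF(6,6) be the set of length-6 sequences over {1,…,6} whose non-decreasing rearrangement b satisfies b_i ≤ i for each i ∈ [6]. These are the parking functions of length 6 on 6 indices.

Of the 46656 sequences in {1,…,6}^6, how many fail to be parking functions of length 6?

#PF = (7−6)·7^(6−1) = 1×16807 = 16807 (Konheim–Weiss)
One tuple (6,5,5,4,4,2) → sorted (2,4,4,5,5,6): b_1=2>1, not a PF.
So 46656 − 16807 = 29849 fail.

29849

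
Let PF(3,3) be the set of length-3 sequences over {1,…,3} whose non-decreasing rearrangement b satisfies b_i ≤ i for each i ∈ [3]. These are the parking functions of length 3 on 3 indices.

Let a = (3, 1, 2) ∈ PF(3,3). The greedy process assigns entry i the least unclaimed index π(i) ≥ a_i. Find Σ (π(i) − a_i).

0

Σπ = 6 ({1..3} each once); Σa = 3+1+2 = 6; disp = 6−6 = 0.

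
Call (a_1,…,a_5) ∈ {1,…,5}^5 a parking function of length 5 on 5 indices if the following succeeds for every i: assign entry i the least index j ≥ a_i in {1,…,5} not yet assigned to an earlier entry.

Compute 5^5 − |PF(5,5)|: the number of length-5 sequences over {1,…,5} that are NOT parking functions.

1829

|PF| = (5−5+1)·(5+1)^(5−1) = 1·1296 = 1296 [KW]
One tuple (3,4,2,4,4) → sorted (2,3,4,4,4): b_1=2>1, not a PF.
Total 3125; non-PF = 3125−1296 = 1829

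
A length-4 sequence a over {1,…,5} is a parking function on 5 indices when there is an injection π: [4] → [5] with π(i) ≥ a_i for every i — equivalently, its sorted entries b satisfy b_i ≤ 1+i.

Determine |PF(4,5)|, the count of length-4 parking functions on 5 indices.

Count = (5−4+1)·(5+1)^(4−1) = 2·216 = 432 (Konheim–Weiss)
One tuple (4,3,1,5) → sorted (1,3,4,5): b_i ≤ 1+i ∀i, a PF.

432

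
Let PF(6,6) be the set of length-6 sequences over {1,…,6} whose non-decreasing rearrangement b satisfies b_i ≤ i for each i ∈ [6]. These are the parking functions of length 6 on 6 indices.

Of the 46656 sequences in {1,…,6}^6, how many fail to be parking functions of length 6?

|PF(6,6)| = 1·7^5 = 1 · 16807 = 16807
Check (4,5,6,2,4,5) → sorted (2,4,4,5,5,6): b_1=2>1, not a PF.
6^6 − 16807 = 46656 − 16807 = 29849

29849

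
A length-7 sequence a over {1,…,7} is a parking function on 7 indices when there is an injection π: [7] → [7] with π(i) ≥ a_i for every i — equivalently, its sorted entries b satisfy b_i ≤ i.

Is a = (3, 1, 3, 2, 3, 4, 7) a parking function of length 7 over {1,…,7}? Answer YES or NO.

Sorted: b = (1, 2, 3, 3, 3, 4, 7).
  b_1=1 ≤ 1
  b_2=2 ≤ 2
  b_3=3 ≤ 3
  b_4=3 ≤ 4
  b_5=3 ≤ 5
  b_6=4 ≤ 6
  b_7=7 ≤ 7
All bounds hold ⇒ YES

YES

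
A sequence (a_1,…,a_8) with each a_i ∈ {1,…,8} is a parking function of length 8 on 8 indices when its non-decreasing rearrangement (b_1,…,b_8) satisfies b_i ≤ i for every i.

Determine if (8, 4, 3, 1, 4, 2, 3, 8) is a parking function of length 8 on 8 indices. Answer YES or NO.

NO

Order a: b = (1, 2, 3, 3, 4, 4, 8, 8).
  b_1=1 ≤ 1
  b_2=2 ≤ 2
  b_3=3 ≤ 3
  b_4=3 ≤ 4
  b_5=4 ≤ 5
  b_6=4 ≤ 6
  b_7=8 > 7
  fails at i=7 ⇒ NO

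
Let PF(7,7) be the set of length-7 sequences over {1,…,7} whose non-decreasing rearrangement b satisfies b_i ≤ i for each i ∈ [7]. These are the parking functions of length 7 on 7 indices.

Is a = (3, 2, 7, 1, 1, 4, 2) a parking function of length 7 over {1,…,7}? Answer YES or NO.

Sorted: b = (1, 1, 2, 2, 3, 4, 7).
  b_1=1 ≤ 1
  b_2=1 ≤ 2
  b_3=2 ≤ 3
  b_4=2 ≤ 4
  b_5=3 ≤ 5
  b_6=4 ≤ 6
  b_7=7 ≤ 7
All bounds hold ⇒ YES

YES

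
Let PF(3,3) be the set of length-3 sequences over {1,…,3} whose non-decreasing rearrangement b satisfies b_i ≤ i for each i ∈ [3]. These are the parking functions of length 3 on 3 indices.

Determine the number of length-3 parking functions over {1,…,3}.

16

|PF| = (3−3+1)·(3+1)^(3−1) = 1·16 = 16 [KW]
One tuple (2,1,1) → sorted (1,1,2): b_i ≤ i ∀i, a PF.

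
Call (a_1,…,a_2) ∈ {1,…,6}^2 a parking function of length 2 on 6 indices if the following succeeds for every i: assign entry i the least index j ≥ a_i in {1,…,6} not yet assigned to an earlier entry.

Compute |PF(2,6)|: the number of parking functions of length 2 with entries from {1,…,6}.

Count = 5·7^1 = 5×7 = 35 (Konheim–Weiss)
Example (1,4) → sorted (1,4): b_i ≤ 4+i ∀i, a PF.

35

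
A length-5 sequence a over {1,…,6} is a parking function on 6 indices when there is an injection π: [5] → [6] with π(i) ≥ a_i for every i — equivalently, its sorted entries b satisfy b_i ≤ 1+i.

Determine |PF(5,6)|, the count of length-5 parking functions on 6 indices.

4802

|PF| = (6+1−5)·(6+1)^{5−1} = 2 · 2401 = 4802
One tuple (4,4,5,3,1) → sorted (1,3,4,4,5): b_i ≤ 1+i ∀i, a PF.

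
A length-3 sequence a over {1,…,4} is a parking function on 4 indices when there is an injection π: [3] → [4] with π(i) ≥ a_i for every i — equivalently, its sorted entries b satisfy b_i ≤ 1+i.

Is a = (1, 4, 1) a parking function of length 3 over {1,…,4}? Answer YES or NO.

Rearranged: b = (1, 1, 4).
  b_1=1 ≤ 2
  b_2=1 ≤ 3
  b_3=4 ≤ 4
All bounds hold ⇒ YES

YES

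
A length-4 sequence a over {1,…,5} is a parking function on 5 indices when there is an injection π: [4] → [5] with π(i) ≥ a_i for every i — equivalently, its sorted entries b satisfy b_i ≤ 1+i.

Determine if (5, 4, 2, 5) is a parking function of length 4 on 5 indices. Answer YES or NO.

NO

Sorted: b = (2, 4, 5, 5).
  b_1=2 ≤ 2
  b_2=4 > 3
  fails at i=2 ⇒ NO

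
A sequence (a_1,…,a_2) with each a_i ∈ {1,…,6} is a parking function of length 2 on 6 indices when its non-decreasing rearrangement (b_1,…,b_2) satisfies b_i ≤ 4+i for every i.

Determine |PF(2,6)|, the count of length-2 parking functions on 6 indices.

35

Count = (6+1−2)·(6+1)^{2−1} = 5×7 = 35 (Konheim–Weiss)
Example (3,2) → sorted (2,3): b_i ≤ 4+i ∀i, a PF.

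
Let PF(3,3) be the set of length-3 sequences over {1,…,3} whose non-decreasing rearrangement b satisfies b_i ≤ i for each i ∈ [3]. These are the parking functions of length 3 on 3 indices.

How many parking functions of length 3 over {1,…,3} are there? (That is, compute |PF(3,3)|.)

16

#PF = (3−3+1)·(3+1)^(3−1) = 1·16 = 16 (Pollak)
One tuple (1,2,3) → sorted (1,2,3): b_i ≤ i ∀i, a PF.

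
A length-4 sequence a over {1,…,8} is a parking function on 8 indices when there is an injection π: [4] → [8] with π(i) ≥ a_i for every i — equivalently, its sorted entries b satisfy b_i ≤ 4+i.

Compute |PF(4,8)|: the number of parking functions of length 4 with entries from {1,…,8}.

3645

#PF = (8−4+1)·(8+1)^(4−1) = 5 · 729 = 3645 (Pollak)
Example (4,3,2,6) → sorted (2,3,4,6): b_i ≤ 4+i ∀i, a PF.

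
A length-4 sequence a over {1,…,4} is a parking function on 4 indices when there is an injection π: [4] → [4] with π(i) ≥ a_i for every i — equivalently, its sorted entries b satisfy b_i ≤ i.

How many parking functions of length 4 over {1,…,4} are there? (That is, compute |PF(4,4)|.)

125

#PF = 1·5^3 = 1×125 = 125 (Pollak)
Check (2,1,1,3) → sorted (1,1,2,3): b_i ≤ i ∀i, a PF.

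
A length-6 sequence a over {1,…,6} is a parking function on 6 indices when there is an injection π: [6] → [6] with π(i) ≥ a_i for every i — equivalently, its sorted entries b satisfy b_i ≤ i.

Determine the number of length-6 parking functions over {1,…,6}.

16807

|PF| = 1·7^5 = 1·16807 = 16807 (Pollak)
Example (3,3,5,2,4,1) → sorted (1,2,3,3,4,5): b_i ≤ i ∀i, a PF.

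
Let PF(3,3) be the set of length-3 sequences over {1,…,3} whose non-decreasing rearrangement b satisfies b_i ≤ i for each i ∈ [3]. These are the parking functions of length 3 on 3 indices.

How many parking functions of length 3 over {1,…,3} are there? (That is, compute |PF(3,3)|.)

16

|PF| = (3−3+1)·(3+1)^(3−1) = 1 · 16 = 16 [KW]
Example (2,1,2) → sorted (1,2,2): b_i ≤ i ∀i, a PF.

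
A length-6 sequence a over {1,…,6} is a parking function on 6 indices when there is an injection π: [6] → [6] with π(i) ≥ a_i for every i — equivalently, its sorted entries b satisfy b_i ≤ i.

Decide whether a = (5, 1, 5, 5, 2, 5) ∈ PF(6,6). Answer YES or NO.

NO

Order a: b = (1, 2, 5, 5, 5, 5).
  b_1=1 ≤ 1
  b_2=2 ≤ 2
  b_3=5 > 3
  fails at i=3 ⇒ NO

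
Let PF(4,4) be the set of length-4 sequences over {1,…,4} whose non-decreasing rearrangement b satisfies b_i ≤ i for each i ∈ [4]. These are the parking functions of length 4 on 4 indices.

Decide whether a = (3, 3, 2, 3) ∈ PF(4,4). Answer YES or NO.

Order a: b = (2, 3, 3, 3).
  b_1=2 > 1
  fails at i=1 ⇒ NO

NO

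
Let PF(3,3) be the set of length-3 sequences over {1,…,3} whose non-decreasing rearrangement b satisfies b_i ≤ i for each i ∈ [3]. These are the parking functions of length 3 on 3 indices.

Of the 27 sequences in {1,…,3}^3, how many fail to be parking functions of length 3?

|PF| = (4−3)·4^(3−1) = 1·16 = 16
E.g. (2,2,2) → sorted (2,2,2): b_1=2>1, not a PF.
3^3 − 16 = 27 − 16 = 11

11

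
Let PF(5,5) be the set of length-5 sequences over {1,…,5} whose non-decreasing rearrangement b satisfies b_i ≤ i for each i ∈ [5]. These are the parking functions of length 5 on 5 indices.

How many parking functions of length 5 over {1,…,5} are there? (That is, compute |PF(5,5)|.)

1296

Count = (5−5+1)·(5+1)^(5−1) = 1×1296 = 1296 (Pollak)
E.g. (2,5,1,1,1) → sorted (1,1,1,2,5): b_i ≤ i ∀i, a PF.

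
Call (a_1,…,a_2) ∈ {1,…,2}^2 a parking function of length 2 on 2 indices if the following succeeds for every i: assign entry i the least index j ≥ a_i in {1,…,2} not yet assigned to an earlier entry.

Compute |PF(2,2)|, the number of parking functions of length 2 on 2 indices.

|PF(2,2)| = (3−2)·3^(2−1) = 1×3 = 3 (Pollak)
E.g. (2,1) → sorted (1,2): b_i ≤ i ∀i, a PF.

3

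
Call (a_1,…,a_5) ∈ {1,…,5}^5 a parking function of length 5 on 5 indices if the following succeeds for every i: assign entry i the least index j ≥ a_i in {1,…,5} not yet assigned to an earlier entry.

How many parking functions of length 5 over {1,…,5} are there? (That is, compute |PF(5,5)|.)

|PF(5,5)| = 1·6^4 = 1×1296 = 1296
E.g. (5,2,4,1,2) → sorted (1,2,2,4,5): b_i ≤ i ∀i, a PF.

1296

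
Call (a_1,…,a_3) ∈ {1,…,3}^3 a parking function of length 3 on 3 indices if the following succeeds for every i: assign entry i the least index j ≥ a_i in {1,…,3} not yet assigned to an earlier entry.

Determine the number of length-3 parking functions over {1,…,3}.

#PF = 1·4^2 = 1 · 16 = 16 [KW]
One tuple (1,1,1) → sorted (1,1,1): b_i ≤ i ∀i, a PF.

16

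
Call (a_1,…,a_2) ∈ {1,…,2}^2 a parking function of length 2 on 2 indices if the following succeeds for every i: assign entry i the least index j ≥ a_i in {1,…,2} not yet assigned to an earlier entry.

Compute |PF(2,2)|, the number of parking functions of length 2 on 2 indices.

|PF| = (2−2+1)·(2+1)^(2−1) = 1 · 3 = 3 [KW]
Check (2,1) → sorted (1,2): b_i ≤ i ∀i, a PF.

3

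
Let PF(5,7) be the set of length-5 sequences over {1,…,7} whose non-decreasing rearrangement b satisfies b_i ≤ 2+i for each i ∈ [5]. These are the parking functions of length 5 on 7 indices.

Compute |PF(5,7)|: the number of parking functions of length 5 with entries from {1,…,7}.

Count = 3·8^4 = 3·4096 = 12288 (Pollak)
One tuple (5,5,4,2,5) → sorted (2,4,5,5,5): b_i ≤ 2+i ∀i, a PF.

12288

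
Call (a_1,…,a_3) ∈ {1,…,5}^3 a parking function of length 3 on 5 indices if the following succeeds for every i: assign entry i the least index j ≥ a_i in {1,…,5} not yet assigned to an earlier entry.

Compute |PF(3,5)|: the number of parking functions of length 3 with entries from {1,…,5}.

108

|PF| = (6−3)·6^(3−1) = 3 · 36 = 108 [KW]
E.g. (1,4,1) → sorted (1,1,4): b_i ≤ 2+i ∀i, a PF.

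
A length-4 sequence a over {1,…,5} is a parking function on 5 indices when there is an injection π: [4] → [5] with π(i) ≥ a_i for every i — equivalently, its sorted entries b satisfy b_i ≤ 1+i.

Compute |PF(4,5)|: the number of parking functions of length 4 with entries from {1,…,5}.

432

Count = (6−4)·6^(4−1) = 2·216 = 432 (Pollak)
One tuple (4,2,1,5) → sorted (1,2,4,5): b_i ≤ 1+i ∀i, a PF.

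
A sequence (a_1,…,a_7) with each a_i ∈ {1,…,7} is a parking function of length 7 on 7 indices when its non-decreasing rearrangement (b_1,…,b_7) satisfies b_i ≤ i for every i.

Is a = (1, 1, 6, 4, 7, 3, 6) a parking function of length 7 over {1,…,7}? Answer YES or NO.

Sorted: b = (1, 1, 3, 4, 6, 6, 7).
  b_1=1 ≤ 1
  b_2=1 ≤ 2
  b_3=3 ≤ 3
  b_4=4 ≤ 4
  b_5=6 > 5
  fails at i=5 ⇒ NO

NO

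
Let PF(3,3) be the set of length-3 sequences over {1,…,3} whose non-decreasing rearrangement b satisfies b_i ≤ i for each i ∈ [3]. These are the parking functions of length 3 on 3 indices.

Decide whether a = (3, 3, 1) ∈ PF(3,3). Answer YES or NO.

Rearranged: b = (1, 3, 3).
  b_1=1 ≤ 1
  b_2=3 > 2
  fails at i=2 ⇒ NO

NO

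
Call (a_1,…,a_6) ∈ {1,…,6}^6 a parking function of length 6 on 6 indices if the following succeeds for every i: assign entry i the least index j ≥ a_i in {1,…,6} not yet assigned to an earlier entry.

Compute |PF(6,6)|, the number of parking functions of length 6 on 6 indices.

|PF(6,6)| = 1·7^5 = 1 · 16807 = 16807 [KW]
One tuple (2,1,2,1,4,3) → sorted (1,1,2,2,3,4): b_i ≤ i ∀i, a PF.

16807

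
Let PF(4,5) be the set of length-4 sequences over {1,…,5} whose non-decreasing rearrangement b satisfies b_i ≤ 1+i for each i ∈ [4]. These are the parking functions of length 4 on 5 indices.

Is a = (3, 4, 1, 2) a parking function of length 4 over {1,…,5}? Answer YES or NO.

Order a: b = (1, 2, 3, 4).
  b_1=1 ≤ 2
  b_2=2 ≤ 3
  b_3=3 ≤ 4
  b_4=4 ≤ 5
All bounds hold ⇒ YES

YES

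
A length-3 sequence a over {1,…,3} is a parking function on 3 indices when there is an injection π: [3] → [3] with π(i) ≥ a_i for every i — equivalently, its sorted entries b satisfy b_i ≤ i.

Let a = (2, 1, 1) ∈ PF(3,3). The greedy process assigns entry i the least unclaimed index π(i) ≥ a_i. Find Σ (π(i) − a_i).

Σπ = 6 ({1..3} each once); Σa = 2+1+1 = 4; disp = 6−4 = 2.

2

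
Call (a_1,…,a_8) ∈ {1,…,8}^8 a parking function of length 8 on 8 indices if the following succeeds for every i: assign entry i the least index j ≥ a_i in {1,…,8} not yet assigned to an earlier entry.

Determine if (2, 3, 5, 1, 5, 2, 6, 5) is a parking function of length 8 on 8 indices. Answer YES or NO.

Sorted: b = (1, 2, 2, 3, 5, 5, 5, 6).
  b_1=1 ≤ 1
  b_2=2 ≤ 2
  b_3=2 ≤ 3
  b_4=3 ≤ 4
  b_5=5 ≤ 5
  b_6=5 ≤ 6
  b_7=5 ≤ 7
  b_8=6 ≤ 8
All bounds hold ⇒ YES

YES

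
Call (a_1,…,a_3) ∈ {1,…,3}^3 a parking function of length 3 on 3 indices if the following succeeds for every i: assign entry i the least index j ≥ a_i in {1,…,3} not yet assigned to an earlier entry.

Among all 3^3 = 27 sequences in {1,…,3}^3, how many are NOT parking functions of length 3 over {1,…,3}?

11

|PF| = 1·4^2 = 1×16 = 16 [KW]
One tuple (2,2,3) → sorted (2,2,3): b_1=2>1, not a PF.
So 27 − 16 = 11 fail.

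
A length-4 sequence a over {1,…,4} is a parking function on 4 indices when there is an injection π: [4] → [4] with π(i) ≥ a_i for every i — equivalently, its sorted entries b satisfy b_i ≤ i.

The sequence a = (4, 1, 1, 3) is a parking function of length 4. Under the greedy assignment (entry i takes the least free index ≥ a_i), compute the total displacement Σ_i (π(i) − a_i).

1

Σπ = 4·5/2 = 10 (π permutes [4]); Σa = 4+1+1+3 = 9; disp = 10−9 = 1.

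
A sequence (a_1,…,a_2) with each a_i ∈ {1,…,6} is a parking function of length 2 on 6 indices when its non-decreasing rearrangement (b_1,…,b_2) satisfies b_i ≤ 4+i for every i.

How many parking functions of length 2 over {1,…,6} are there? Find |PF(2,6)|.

|PF| = (7−2)·7^(2−1) = 5 · 7 = 35 [KW]
One tuple (3,1) → sorted (1,3): b_i ≤ 4+i ∀i, a PF.

35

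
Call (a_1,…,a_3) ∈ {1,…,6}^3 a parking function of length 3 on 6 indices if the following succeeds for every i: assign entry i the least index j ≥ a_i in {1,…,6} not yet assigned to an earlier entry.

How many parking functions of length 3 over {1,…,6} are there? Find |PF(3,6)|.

|PF(3,6)| = 4·7^2 = 4×49 = 196 [KW]
Example (4,2,6) → sorted (2,4,6): b_i ≤ 3+i ∀i, a PF.

196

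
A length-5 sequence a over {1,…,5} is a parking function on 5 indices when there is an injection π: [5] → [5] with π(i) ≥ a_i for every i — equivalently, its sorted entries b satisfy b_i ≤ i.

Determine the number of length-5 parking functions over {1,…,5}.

#PF = (5+1−5)·(5+1)^{5−1} = 1×1296 = 1296 (Pollak)
Check (3,3,1,1,3) → sorted (1,1,3,3,3): b_i ≤ i ∀i, a PF.

1296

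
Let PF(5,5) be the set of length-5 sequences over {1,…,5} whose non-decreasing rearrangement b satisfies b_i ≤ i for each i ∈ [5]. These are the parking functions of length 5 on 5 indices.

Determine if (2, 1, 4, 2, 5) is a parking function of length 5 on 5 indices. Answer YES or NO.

YES

Rearranged: b = (1, 2, 2, 4, 5).
  b_1=1 ≤ 1
  b_2=2 ≤ 2
  b_3=2 ≤ 3
  b_4=4 ≤ 4
  b_5=5 ≤ 5
All bounds hold ⇒ YES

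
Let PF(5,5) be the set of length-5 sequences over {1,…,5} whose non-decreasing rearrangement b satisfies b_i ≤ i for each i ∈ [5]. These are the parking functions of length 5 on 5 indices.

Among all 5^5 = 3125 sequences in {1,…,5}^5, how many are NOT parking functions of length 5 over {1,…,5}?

1829

|PF(5,5)| = 1·6^4 = 1·1296 = 1296 [KW]
One tuple (5,5,5,1,4) → sorted (1,4,5,5,5): b_2=4>2, not a PF.
Total 3125; non-PF = 3125−1296 = 1829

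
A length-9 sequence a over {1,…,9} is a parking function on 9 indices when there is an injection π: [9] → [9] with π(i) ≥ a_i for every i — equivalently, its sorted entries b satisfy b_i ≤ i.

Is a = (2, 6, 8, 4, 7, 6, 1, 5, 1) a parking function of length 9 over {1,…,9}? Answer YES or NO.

YES

Sorted: b = (1, 1, 2, 4, 5, 6, 6, 7, 8).
  b_1=1 ≤ 1
  b_2=1 ≤ 2
  b_3=2 ≤ 3
  b_4=4 ≤ 4
  b_5=5 ≤ 5
  b_6=6 ≤ 6
  b_7=6 ≤ 7
  b_8=7 ≤ 8
  b_9=8 ≤ 9
All bounds hold ⇒ YES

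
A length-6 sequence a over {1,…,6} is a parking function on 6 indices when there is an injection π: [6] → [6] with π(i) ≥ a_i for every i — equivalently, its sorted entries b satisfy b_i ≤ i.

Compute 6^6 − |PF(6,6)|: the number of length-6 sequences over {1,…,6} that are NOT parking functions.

|PF(6,6)| = 1·7^5 = 1 · 16807 = 16807
Example (3,5,3,6,5,4) → sorted (3,3,4,5,5,6): b_1=3>1, not a PF.
Total 46656; non-PF = 46656−16807 = 29849

29849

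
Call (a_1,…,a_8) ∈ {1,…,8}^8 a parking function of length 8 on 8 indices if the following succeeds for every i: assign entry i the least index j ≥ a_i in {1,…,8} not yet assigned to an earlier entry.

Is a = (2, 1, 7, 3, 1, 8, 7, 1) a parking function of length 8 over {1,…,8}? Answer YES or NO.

NO

Rearranged: b = (1, 1, 1, 2, 3, 7, 7, 8).
  b_1=1 ≤ 1
  b_2=1 ≤ 2
  b_3=1 ≤ 3
  b_4=2 ≤ 4
  b_5=3 ≤ 5
  b_6=7 > 6
  fails at i=6 ⇒ NO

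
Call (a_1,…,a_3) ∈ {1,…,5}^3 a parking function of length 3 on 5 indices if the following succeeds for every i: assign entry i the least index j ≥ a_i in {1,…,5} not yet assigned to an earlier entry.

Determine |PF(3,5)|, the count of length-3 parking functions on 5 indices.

#PF = (5−3+1)·(5+1)^(3−1) = 3×36 = 108
E.g. (1,4,4) → sorted (1,4,4): b_i ≤ 2+i ∀i, a PF.

108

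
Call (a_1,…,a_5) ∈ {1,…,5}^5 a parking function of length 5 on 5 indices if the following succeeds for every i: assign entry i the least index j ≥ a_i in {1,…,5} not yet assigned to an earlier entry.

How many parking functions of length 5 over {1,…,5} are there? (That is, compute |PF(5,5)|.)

|PF(5,5)| = (5+1−5)·(5+1)^{5−1} = 1×1296 = 1296
Check (2,4,3,1,1) → sorted (1,1,2,3,4): b_i ≤ i ∀i, a PF.

1296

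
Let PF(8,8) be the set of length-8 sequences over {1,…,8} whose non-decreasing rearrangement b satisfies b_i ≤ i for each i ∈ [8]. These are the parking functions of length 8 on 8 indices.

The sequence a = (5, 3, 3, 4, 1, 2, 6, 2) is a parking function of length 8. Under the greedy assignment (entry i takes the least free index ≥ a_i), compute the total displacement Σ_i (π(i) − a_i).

Σπ(i) = 1+…+8 = 36; Σa = 5+3+3+4+1+2+6+2 = 26; disp = 36−26 = 10.

10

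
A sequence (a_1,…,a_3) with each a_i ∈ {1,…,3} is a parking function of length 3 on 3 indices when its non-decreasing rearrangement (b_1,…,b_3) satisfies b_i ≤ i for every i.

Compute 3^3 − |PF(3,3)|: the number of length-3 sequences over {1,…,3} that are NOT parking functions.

11

Count = (3−3+1)·(3+1)^(3−1) = 1×16 = 16 (Konheim–Weiss)
Check (3,2,3) → sorted (2,3,3): b_1=2>1, not a PF.
Total 27; non-PF = 27−16 = 11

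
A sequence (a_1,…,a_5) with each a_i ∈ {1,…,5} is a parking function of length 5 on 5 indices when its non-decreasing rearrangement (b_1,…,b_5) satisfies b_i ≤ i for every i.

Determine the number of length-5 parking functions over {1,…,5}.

1296

|PF| = (5+1−5)·(5+1)^{5−1} = 1×1296 = 1296
Check (1,2,2,3,5) → sorted (1,2,2,3,5): b_i ≤ i ∀i, a PF.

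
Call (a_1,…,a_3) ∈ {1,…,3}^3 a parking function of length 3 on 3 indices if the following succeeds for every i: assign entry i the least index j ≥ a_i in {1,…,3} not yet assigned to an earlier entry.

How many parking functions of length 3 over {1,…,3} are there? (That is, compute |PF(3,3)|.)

16

|PF(3,3)| = (4−3)·4^(3−1) = 1×16 = 16
E.g. (2,3,1) → sorted (1,2,3): b_i ≤ i ∀i, a PF.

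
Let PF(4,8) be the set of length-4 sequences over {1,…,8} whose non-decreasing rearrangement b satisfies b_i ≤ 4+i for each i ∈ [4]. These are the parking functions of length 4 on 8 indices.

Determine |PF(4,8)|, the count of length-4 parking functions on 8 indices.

3645

|PF(4,8)| = (8−4+1)·(8+1)^(4−1) = 5·729 = 3645 (Pollak)
Check (7,6,5,4) → sorted (4,5,6,7): b_i ≤ 4+i ∀i, a PF.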